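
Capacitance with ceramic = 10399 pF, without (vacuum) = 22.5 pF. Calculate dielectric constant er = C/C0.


er = 10399 / 22.5 = 462.18

462.18


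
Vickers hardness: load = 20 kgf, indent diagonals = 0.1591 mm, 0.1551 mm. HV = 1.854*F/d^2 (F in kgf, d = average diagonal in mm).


d_avg = (0.1591+0.1551)/2 = 0.1571 mm
HV = 1.854*20/0.1571^2 = 1502

1502


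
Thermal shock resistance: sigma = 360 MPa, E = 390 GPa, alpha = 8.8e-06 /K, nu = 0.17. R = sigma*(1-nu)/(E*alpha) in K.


R = 360*(1-0.17)/(390*1000*8.8e-06) = 87 K

87


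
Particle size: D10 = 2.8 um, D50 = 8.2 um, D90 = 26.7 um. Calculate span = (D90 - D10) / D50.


Span = (26.7 - 2.8) / 8.2 = 23.9 / 8.2 = 2.915

2.915


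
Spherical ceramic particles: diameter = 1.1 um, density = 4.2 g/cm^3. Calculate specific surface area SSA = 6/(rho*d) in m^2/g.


SSA = 6 / (4.2 * 1.1) = 1.299 m^2/g

1.299


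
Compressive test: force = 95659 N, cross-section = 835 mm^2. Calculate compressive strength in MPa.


CS = 95659 / 835 = 114.6 MPa

114.6


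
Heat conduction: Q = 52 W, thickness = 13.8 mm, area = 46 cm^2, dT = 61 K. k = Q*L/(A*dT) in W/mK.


k = 52*13.8/1000/(46/10000*61) = 2.56 W/mK

2.56


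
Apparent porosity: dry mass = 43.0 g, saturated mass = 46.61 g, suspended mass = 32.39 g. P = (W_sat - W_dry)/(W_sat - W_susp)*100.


P = (46.61 - 43.0) / (46.61 - 32.39) * 100 = 3.61 / 14.22 * 100 = 25.4%

25.4


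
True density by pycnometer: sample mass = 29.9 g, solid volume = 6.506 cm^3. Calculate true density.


TD = 29.9 / 6.506 = 4.596 g/cm^3

4.596


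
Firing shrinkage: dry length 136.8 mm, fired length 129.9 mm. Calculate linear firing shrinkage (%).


FS = (136.8 - 129.9) / 136.8 * 100 = 5.04%

5.04


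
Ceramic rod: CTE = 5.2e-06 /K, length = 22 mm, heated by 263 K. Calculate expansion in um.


dL = 5.2e-06 * 22 * 263 * 1000 = 30.087 um

30.087


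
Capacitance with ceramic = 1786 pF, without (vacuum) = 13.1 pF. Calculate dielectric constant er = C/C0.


er = 1786 / 13.1 = 136.34

136.34


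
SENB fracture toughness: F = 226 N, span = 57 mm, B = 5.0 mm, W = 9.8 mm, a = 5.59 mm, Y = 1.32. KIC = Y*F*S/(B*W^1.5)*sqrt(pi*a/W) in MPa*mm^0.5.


KIC = 1.32*226*57/(5.0*9.8^1.5)*sqrt(pi*5.59/9.8) = 148.39

148.39


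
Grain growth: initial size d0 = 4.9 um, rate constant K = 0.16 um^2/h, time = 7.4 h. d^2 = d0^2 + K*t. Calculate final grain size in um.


d^2 = 4.9^2 + 0.16*7.4 = 25.194
d = sqrt(25.194) = 5.02 um

5.02


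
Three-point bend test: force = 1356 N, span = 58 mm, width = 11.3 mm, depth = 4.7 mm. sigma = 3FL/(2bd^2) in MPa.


sigma = 3*1356*58/(2*11.3*4.7^2) = 472.6 MPa

472.6


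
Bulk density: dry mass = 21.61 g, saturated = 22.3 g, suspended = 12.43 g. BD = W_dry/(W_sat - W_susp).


BD = 21.61 / (22.3 - 12.43) = 21.61 / 9.87 = 2.189 g/cm^3

2.189


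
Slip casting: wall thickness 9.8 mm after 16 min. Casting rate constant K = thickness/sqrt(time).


K = 9.8 / sqrt(16) = 9.8 / 4.0 = 2.45 mm/min^0.5

2.45


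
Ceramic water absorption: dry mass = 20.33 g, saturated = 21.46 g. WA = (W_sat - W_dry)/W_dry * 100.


WA = (21.46 - 20.33) / 20.33 * 100 = 5.56%

5.56


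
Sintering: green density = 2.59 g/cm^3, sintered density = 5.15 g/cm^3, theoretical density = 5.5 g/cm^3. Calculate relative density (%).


Relative = 5.15 / 5.5 * 100 = 93.6%

93.6


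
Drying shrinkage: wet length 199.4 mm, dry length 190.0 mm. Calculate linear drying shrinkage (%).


DS = (199.4 - 190.0) / 199.4 * 100 = 4.71%

4.71


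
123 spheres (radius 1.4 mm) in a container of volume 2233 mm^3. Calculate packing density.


V_sphere = 4/3*pi*1.4^3 = 11.494 mm^3
Total V = 123*11.494 = 1413.762 mm^3
PD = 1413.762 / 2233 = 0.633

0.633


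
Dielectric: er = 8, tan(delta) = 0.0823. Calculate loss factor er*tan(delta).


Loss = 8 * 0.0823 = 0.658

0.658


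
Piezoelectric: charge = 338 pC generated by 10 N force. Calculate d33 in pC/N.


d33 = 338 / 10 = 33.8 pC/N

33.8


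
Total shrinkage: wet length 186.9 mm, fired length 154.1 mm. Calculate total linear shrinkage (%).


TS = (186.9 - 154.1) / 186.9 * 100 = 17.55%

17.55


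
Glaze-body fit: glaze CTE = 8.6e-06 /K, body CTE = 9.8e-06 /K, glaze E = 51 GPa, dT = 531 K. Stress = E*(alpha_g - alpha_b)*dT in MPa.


Stress = 51*1000*(8.6e-06 - 9.8e-06)*531 = -32.5 MPa

-32.5


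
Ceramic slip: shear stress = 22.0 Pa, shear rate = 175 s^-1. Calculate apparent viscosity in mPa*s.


eta = tau/gamma * 1000 = 22.0/175 * 1000 = 125.7 mPa*s

125.7


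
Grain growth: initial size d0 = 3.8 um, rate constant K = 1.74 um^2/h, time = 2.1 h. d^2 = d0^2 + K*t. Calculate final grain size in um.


d^2 = 3.8^2 + 1.74*2.1 = 18.094
d = sqrt(18.094) = 4.25 um

4.25


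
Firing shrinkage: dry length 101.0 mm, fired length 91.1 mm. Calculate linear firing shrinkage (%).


FS = (101.0 - 91.1) / 101.0 * 100 = 9.8%

9.8


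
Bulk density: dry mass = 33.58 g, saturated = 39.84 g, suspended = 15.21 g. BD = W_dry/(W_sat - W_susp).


BD = 33.58 / (39.84 - 15.21) = 33.58 / 24.63 = 1.363 g/cm^3

1.363


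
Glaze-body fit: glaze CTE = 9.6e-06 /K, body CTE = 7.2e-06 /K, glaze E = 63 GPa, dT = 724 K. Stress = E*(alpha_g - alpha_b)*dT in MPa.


Stress = 63*1000*(9.6e-06 - 7.2e-06)*724 = 109.5 MPa

109.5


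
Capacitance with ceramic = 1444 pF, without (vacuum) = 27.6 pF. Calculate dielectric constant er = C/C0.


er = 1444 / 27.6 = 52.32

52.32


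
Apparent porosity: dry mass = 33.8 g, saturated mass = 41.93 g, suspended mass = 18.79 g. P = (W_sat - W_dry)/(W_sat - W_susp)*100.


P = (41.93 - 33.8) / (41.93 - 18.79) * 100 = 8.13 / 23.14 * 100 = 35.1%

35.1


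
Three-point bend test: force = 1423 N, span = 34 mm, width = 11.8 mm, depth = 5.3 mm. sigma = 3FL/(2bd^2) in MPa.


sigma = 3*1423*34/(2*11.8*5.3^2) = 218.9 MPa

218.9


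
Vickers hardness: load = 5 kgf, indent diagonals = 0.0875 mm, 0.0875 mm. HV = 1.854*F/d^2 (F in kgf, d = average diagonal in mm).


d_avg = (0.0875+0.0875)/2 = 0.0875 mm
HV = 1.854*5/0.0875^2 = 1211

1211


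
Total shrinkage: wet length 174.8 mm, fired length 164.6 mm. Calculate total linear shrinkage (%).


TS = (174.8 - 164.6) / 174.8 * 100 = 5.84%

5.84


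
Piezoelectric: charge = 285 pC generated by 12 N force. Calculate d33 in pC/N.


d33 = 285 / 12 = 23.8 pC/N

23.8


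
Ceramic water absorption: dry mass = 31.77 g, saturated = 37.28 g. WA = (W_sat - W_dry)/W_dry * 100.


WA = (37.28 - 31.77) / 31.77 * 100 = 17.34%

17.34


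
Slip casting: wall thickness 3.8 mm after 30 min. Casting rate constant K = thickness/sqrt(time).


K = 3.8 / sqrt(30) = 3.8 / 5.4772 = 0.694 mm/min^0.5

0.694


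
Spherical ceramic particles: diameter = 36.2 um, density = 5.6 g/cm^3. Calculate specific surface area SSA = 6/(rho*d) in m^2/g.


SSA = 6 / (5.6 * 36.2) = 0.03 m^2/g

0.03


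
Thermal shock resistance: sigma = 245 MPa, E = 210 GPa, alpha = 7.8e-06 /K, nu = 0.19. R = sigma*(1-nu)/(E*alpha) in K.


R = 245*(1-0.19)/(210*1000*7.8e-06) = 121 K

121


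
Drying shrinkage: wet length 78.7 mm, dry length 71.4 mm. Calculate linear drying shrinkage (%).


DS = (78.7 - 71.4) / 78.7 * 100 = 9.28%

9.28


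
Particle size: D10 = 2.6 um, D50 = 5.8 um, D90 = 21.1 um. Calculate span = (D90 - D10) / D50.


Span = (21.1 - 2.6) / 5.8 = 18.5 / 5.8 = 3.19

3.19


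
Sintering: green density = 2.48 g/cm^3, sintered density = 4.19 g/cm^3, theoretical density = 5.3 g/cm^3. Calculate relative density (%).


Relative = 4.19 / 5.3 * 100 = 79.1%

79.1


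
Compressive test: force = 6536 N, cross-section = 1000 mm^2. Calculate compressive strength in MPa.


CS = 6536 / 1000 = 6.5 MPa

6.5


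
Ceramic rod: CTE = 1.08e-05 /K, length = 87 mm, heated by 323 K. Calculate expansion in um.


dL = 1.08e-05 * 87 * 323 * 1000 = 303.491 um

303.491


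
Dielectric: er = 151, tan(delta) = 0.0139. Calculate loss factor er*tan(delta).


Loss = 151 * 0.0139 = 2.099

2.099


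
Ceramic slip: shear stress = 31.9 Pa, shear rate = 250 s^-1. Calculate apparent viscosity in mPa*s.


eta = tau/gamma * 1000 = 31.9/250 * 1000 = 127.6 mPa*s

127.6


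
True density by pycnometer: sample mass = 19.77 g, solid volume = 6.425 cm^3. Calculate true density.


TD = 19.77 / 6.425 = 3.077 g/cm^3

3.077


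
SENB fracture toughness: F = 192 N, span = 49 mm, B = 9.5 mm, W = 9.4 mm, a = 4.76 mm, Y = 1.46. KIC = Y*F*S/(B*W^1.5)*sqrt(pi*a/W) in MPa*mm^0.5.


KIC = 1.46*192*49/(9.5*9.4^1.5)*sqrt(pi*4.76/9.4) = 63.28

63.28


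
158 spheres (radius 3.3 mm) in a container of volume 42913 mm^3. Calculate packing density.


V_sphere = 4/3*pi*3.3^3 = 150.5326 mm^3
Total V = 158*150.5326 = 23784.1508 mm^3
PD = 23784.1508 / 42913 = 0.554

0.554


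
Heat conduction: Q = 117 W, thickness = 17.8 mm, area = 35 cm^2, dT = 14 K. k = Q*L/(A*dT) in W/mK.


k = 117*17.8/1000/(35/10000*14) = 42.5 W/mK

42.5


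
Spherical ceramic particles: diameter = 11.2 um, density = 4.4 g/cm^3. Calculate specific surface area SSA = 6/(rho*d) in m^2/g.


SSA = 6 / (4.4 * 11.2) = 0.122 m^2/g

0.122


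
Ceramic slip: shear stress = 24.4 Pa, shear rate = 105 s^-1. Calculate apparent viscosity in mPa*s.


eta = tau/gamma * 1000 = 24.4/105 * 1000 = 232.4 mPa*s

232.4


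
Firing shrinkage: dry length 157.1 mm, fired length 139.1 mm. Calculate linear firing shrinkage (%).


FS = (157.1 - 139.1) / 157.1 * 100 = 11.46%

11.46


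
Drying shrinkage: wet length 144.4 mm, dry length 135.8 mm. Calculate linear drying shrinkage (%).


DS = (144.4 - 135.8) / 144.4 * 100 = 5.96%

5.96


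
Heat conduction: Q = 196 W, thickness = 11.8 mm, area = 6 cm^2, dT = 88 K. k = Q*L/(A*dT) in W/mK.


k = 196*11.8/1000/(6/10000*88) = 43.8 W/mK

43.8


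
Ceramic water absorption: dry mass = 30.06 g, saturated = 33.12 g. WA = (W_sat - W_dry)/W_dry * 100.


WA = (33.12 - 30.06) / 30.06 * 100 = 10.18%

10.18


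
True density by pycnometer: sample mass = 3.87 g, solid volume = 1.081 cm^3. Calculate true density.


TD = 3.87 / 1.081 = 3.58 g/cm^3

3.58


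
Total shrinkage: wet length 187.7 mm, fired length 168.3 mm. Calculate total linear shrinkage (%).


TS = (187.7 - 168.3) / 187.7 * 100 = 10.34%

10.34


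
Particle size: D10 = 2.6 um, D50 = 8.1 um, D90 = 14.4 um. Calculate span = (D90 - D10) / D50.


Span = (14.4 - 2.6) / 8.1 = 11.8 / 8.1 = 1.457

1.457


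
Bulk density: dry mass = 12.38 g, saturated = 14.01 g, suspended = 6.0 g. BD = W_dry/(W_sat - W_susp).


BD = 12.38 / (14.01 - 6.0) = 12.38 / 8.01 = 1.546 g/cm^3

1.546


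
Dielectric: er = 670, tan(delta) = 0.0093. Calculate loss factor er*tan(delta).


Loss = 670 * 0.0093 = 6.231

6.231


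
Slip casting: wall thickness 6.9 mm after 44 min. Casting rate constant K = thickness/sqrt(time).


K = 6.9 / sqrt(44) = 6.9 / 6.6332 = 1.04 mm/min^0.5

1.04


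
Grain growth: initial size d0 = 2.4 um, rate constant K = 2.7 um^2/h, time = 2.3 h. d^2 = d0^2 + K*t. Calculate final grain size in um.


d^2 = 2.4^2 + 2.7*2.3 = 11.97
d = sqrt(11.97) = 3.46 um

3.46


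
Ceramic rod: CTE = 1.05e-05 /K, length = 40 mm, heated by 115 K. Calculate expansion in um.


dL = 1.05e-05 * 40 * 115 * 1000 = 48.3 um

48.3


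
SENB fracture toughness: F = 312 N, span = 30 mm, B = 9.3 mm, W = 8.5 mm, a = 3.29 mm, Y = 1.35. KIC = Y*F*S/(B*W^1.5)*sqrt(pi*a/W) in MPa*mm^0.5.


KIC = 1.35*312*30/(9.3*8.5^1.5)*sqrt(pi*3.29/8.5) = 60.46

60.46


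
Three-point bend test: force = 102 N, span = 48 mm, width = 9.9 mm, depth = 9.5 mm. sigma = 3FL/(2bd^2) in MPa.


sigma = 3*102*48/(2*9.9*9.5^2) = 8.2 MPa

8.2


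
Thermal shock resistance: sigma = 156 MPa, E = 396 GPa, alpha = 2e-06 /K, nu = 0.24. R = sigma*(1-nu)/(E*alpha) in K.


R = 156*(1-0.24)/(396*1000*2e-06) = 150 K

150


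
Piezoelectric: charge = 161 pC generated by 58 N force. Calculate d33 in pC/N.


d33 = 161 / 58 = 2.8 pC/N

2.8


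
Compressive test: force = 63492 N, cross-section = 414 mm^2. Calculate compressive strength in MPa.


CS = 63492 / 414 = 153.4 MPa

153.4


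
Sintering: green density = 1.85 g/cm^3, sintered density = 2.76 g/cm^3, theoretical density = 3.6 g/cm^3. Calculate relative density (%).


Relative = 2.76 / 3.6 * 100 = 76.7%

76.7


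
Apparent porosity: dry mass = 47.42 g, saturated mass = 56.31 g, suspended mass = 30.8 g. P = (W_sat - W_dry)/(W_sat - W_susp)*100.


P = (56.31 - 47.42) / (56.31 - 30.8) * 100 = 8.89 / 25.51 * 100 = 34.8%

34.8


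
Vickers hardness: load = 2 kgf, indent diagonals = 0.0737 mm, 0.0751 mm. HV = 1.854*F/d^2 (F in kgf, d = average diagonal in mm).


d_avg = (0.0737+0.0751)/2 = 0.0744 mm
HV = 1.854*2/0.0744^2 = 670

670


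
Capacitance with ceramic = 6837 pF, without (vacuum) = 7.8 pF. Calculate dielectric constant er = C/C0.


er = 6837 / 7.8 = 876.54

876.54


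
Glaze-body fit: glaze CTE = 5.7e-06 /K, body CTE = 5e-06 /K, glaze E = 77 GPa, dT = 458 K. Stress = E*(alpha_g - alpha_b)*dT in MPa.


Stress = 77*1000*(5.7e-06 - 5e-06)*458 = 24.7 MPa

24.7


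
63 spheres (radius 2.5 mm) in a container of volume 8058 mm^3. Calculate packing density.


V_sphere = 4/3*pi*2.5^3 = 65.4498 mm^3
Total V = 63*65.4498 = 4123.3374 mm^3
PD = 4123.3374 / 8058 = 0.512

0.512


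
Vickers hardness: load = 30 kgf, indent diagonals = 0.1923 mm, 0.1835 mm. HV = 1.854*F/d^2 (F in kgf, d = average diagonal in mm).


d_avg = (0.1923+0.1835)/2 = 0.1879 mm
HV = 1.854*30/0.1879^2 = 1575

1575


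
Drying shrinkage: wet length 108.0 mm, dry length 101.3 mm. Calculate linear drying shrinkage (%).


DS = (108.0 - 101.3) / 108.0 * 100 = 6.2%

6.2


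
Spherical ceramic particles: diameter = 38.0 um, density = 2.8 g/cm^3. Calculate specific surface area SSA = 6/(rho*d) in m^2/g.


SSA = 6 / (2.8 * 38.0) = 0.056 m^2/g

0.056


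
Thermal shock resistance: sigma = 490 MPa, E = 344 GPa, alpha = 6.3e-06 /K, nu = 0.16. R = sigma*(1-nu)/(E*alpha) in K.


R = 490*(1-0.16)/(344*1000*6.3e-06) = 190 K

190


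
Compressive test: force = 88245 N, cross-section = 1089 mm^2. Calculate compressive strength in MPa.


CS = 88245 / 1089 = 81.0 MPa

81.0


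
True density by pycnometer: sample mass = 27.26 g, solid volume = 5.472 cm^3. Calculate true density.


TD = 27.26 / 5.472 = 4.982 g/cm^3

4.982


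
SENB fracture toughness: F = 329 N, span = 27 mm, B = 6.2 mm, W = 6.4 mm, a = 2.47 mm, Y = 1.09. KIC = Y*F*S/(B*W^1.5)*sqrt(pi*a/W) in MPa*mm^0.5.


KIC = 1.09*329*27/(6.2*6.4^1.5)*sqrt(pi*2.47/6.4) = 106.21

106.21


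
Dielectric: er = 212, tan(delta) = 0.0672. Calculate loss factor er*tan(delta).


Loss = 212 * 0.0672 = 14.246

14.246


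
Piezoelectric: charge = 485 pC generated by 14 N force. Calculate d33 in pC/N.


d33 = 485 / 14 = 34.6 pC/N

34.6


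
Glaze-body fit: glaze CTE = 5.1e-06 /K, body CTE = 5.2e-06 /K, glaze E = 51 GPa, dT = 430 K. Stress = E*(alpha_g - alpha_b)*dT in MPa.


Stress = 51*1000*(5.1e-06 - 5.2e-06)*430 = -2.2 MPa

-2.2


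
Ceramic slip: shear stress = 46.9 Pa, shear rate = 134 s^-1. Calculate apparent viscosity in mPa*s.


eta = tau/gamma * 1000 = 46.9/134 * 1000 = 350.0 mPa*s

350.0


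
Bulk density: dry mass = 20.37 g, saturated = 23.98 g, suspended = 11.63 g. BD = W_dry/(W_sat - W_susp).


BD = 20.37 / (23.98 - 11.63) = 20.37 / 12.35 = 1.649 g/cm^3

1.649


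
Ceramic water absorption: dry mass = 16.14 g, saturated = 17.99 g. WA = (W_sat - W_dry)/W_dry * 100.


WA = (17.99 - 16.14) / 16.14 * 100 = 11.46%

11.46


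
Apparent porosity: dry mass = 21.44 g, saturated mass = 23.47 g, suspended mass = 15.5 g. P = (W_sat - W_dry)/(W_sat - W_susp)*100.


P = (23.47 - 21.44) / (23.47 - 15.5) * 100 = 2.03 / 7.97 * 100 = 25.5%

25.5


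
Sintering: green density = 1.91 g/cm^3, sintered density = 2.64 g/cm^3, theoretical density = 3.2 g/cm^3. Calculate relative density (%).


Relative = 2.64 / 3.2 * 100 = 82.5%

82.5


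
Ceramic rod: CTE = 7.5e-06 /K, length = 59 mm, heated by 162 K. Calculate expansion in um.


dL = 7.5e-06 * 59 * 162 * 1000 = 71.685 um

71.685


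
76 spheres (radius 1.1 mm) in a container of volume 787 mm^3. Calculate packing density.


V_sphere = 4/3*pi*1.1^3 = 5.5753 mm^3
Total V = 76*5.5753 = 423.7228 mm^3
PD = 423.7228 / 787 = 0.538

0.538


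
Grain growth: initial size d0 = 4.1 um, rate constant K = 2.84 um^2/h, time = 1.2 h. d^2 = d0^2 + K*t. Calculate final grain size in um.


d^2 = 4.1^2 + 2.84*1.2 = 20.218
d = sqrt(20.218) = 4.5 um

4.5


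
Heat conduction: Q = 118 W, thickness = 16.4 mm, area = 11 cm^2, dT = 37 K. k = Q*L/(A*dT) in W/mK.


k = 118*16.4/1000/(11/10000*37) = 47.55 W/mK

47.55


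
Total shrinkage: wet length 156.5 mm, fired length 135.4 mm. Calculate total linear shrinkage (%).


TS = (156.5 - 135.4) / 156.5 * 100 = 13.48%

13.48


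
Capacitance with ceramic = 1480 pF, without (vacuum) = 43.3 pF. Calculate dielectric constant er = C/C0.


er = 1480 / 43.3 = 34.18

34.18


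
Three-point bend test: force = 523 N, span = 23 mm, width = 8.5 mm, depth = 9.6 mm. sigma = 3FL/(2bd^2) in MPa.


sigma = 3*523*23/(2*8.5*9.6^2) = 23.0 MPa

23.0


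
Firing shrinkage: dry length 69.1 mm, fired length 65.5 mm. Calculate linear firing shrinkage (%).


FS = (69.1 - 65.5) / 69.1 * 100 = 5.21%

5.21


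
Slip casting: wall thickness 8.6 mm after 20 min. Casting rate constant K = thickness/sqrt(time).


K = 8.6 / sqrt(20) = 8.6 / 4.4721 = 1.923 mm/min^0.5

1.923


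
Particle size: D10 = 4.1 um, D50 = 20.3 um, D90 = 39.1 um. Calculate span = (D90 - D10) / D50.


Span = (39.1 - 4.1) / 20.3 = 35.0 / 20.3 = 1.724

1.724


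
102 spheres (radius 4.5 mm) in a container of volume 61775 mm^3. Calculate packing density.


V_sphere = 4/3*pi*4.5^3 = 381.7035 mm^3
Total V = 102*381.7035 = 38933.757 mm^3
PD = 38933.757 / 61775 = 0.63

0.63


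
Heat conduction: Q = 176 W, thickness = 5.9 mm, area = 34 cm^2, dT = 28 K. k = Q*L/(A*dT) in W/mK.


k = 176*5.9/1000/(34/10000*28) = 10.91 W/mK

10.91


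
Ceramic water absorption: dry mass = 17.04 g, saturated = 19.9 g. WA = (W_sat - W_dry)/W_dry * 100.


WA = (19.9 - 17.04) / 17.04 * 100 = 16.78%

16.78


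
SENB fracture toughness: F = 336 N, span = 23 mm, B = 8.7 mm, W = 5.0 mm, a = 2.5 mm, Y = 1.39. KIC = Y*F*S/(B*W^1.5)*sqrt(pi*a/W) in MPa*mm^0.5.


KIC = 1.39*336*23/(8.7*5.0^1.5)*sqrt(pi*2.5/5.0) = 138.41

138.41


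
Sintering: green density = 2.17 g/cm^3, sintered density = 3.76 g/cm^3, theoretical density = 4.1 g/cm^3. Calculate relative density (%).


Relative = 3.76 / 4.1 * 100 = 91.7%

91.7


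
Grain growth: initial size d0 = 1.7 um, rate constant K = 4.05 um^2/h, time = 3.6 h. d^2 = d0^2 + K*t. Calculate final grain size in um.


d^2 = 1.7^2 + 4.05*3.6 = 17.47
d = sqrt(17.47) = 4.18 um

4.18


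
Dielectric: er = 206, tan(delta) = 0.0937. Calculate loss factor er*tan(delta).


Loss = 206 * 0.0937 = 19.302

19.302


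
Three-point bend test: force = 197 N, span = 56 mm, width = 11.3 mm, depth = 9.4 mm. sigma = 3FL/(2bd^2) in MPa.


sigma = 3*197*56/(2*11.3*9.4^2) = 16.6 MPa

16.6


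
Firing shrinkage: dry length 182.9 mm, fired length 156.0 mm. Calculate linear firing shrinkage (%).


FS = (182.9 - 156.0) / 182.9 * 100 = 14.71%

14.71


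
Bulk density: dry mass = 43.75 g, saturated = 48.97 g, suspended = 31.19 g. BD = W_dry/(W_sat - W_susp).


BD = 43.75 / (48.97 - 31.19) = 43.75 / 17.78 = 2.461 g/cm^3

2.461


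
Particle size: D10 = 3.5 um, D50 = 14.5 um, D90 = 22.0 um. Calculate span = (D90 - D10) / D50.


Span = (22.0 - 3.5) / 14.5 = 18.5 / 14.5 = 1.276

1.276


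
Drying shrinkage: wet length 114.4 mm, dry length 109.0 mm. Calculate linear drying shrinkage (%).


DS = (114.4 - 109.0) / 114.4 * 100 = 4.72%

4.72


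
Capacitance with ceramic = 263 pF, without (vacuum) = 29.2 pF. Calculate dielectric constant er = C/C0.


er = 263 / 29.2 = 9.01

9.01


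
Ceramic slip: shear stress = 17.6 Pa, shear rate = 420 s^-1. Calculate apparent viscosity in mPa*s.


eta = tau/gamma * 1000 = 17.6/420 * 1000 = 41.9 mPa*s

41.9


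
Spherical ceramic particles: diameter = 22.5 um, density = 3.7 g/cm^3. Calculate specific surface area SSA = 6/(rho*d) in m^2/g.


SSA = 6 / (3.7 * 22.5) = 0.072 m^2/g

0.072


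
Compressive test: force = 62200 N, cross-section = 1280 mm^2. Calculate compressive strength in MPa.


CS = 62200 / 1280 = 48.6 MPa

48.6


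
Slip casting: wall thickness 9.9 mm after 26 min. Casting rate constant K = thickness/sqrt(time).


K = 9.9 / sqrt(26) = 9.9 / 5.099 = 1.942 mm/min^0.5

1.942


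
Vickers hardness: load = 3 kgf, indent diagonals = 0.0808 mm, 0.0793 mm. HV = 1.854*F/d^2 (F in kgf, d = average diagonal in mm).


d_avg = (0.0808+0.0793)/2 = 0.08005 mm
HV = 1.854*3/0.08005^2 = 868

868


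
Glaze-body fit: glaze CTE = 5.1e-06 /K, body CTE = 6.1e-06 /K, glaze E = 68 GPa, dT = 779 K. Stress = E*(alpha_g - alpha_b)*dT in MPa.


Stress = 68*1000*(5.1e-06 - 6.1e-06)*779 = -53.0 MPa

-53.0


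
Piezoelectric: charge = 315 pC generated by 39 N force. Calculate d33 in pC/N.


d33 = 315 / 39 = 8.1 pC/N

8.1


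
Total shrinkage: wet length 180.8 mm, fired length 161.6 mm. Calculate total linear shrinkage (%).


TS = (180.8 - 161.6) / 180.8 * 100 = 10.62%

10.62


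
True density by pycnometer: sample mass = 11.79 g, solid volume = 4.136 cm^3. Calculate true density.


TD = 11.79 / 4.136 = 2.851 g/cm^3

2.851


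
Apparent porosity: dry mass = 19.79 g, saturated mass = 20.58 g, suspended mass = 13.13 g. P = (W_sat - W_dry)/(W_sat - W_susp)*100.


P = (20.58 - 19.79) / (20.58 - 13.13) * 100 = 0.79 / 7.45 * 100 = 10.6%

10.6


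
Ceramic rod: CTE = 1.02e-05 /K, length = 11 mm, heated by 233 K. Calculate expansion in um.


dL = 1.02e-05 * 11 * 233 * 1000 = 26.143 um

26.143


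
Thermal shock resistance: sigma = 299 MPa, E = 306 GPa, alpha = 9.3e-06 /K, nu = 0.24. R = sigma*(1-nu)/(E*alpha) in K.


R = 299*(1-0.24)/(306*1000*9.3e-06) = 80 K

80


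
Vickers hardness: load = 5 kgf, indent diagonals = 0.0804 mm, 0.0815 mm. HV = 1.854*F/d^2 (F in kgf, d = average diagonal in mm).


d_avg = (0.0804+0.0815)/2 = 0.08095 mm
HV = 1.854*5/0.08095^2 = 1415

1415


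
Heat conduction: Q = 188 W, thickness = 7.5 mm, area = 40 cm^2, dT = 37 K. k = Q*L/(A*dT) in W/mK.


k = 188*7.5/1000/(40/10000*37) = 9.53 W/mK

9.53


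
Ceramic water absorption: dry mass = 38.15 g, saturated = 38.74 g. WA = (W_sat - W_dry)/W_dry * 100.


WA = (38.74 - 38.15) / 38.15 * 100 = 1.55%

1.55


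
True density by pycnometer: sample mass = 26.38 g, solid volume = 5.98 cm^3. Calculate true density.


TD = 26.38 / 5.98 = 4.411 g/cm^3

4.411


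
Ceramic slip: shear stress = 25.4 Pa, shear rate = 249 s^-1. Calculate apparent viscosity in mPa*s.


eta = tau/gamma * 1000 = 25.4/249 * 1000 = 102.0 mPa*s

102.0


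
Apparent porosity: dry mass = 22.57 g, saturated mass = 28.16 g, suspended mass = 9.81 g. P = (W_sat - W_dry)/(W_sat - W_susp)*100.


P = (28.16 - 22.57) / (28.16 - 9.81) * 100 = 5.59 / 18.35 * 100 = 30.5%

30.5


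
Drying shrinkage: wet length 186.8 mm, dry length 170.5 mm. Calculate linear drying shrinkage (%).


DS = (186.8 - 170.5) / 186.8 * 100 = 8.73%

8.73


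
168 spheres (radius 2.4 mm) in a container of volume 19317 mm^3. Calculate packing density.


V_sphere = 4/3*pi*2.4^3 = 57.9058 mm^3
Total V = 168*57.9058 = 9728.1744 mm^3
PD = 9728.1744 / 19317 = 0.504

0.504


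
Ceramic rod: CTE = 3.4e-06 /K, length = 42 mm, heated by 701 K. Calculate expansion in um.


dL = 3.4e-06 * 42 * 701 * 1000 = 100.103 um

100.103


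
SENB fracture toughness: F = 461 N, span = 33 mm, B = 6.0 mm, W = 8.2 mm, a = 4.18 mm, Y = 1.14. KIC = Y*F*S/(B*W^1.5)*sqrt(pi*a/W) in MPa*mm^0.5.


KIC = 1.14*461*33/(6.0*8.2^1.5)*sqrt(pi*4.18/8.2) = 155.78

155.78


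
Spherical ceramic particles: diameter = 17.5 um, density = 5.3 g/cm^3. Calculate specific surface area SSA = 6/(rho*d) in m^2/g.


SSA = 6 / (5.3 * 17.5) = 0.065 m^2/g

0.065


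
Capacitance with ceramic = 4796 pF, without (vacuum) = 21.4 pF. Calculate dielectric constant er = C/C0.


er = 4796 / 21.4 = 224.11

224.11


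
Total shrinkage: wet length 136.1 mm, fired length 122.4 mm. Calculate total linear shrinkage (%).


TS = (136.1 - 122.4) / 136.1 * 100 = 10.07%

10.07


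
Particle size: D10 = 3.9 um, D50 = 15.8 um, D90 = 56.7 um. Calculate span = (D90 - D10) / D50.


Span = (56.7 - 3.9) / 15.8 = 52.8 / 15.8 = 3.342

3.342


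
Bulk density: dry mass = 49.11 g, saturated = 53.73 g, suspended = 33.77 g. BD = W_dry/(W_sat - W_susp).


BD = 49.11 / (53.73 - 33.77) = 49.11 / 19.96 = 2.46 g/cm^3

2.46


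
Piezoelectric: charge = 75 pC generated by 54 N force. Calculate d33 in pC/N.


d33 = 75 / 54 = 1.4 pC/N

1.4


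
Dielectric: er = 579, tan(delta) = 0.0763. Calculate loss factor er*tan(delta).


Loss = 579 * 0.0763 = 44.178

44.178


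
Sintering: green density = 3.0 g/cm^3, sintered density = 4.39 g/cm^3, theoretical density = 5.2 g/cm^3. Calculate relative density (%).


Relative = 4.39 / 5.2 * 100 = 84.4%

84.4


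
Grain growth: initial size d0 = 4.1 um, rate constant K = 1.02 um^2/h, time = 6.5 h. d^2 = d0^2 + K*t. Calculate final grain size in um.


d^2 = 4.1^2 + 1.02*6.5 = 23.44
d = sqrt(23.44) = 4.84 um

4.84


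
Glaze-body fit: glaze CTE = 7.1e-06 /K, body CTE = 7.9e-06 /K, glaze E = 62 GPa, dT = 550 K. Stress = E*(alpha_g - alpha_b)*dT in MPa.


Stress = 62*1000*(7.1e-06 - 7.9e-06)*550 = -27.3 MPa

-27.3


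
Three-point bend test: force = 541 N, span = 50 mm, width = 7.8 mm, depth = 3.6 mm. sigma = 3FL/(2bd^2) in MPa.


sigma = 3*541*50/(2*7.8*3.6^2) = 401.4 MPa

401.4


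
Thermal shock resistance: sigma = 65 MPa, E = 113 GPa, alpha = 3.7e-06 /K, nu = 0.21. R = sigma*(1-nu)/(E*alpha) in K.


R = 65*(1-0.21)/(113*1000*3.7e-06) = 123 K

123


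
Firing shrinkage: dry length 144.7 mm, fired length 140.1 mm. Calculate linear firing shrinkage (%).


FS = (144.7 - 140.1) / 144.7 * 100 = 3.18%

3.18


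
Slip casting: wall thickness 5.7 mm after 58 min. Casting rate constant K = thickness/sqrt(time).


K = 5.7 / sqrt(58) = 5.7 / 7.6158 = 0.748 mm/min^0.5

0.748


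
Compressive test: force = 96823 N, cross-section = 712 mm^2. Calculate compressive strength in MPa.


CS = 96823 / 712 = 136.0 MPa

136.0


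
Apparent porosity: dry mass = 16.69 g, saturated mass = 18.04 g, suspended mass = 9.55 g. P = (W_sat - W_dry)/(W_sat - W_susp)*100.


P = (18.04 - 16.69) / (18.04 - 9.55) * 100 = 1.35 / 8.49 * 100 = 15.9%

15.9


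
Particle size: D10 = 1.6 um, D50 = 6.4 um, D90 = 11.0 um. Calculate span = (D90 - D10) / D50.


Span = (11.0 - 1.6) / 6.4 = 9.4 / 6.4 = 1.469

1.469


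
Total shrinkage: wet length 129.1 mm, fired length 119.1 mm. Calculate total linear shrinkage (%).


TS = (129.1 - 119.1) / 129.1 * 100 = 7.75%

7.75


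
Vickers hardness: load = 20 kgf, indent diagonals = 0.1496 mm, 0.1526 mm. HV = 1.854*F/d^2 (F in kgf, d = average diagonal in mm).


d_avg = (0.1496+0.1526)/2 = 0.1511 mm
HV = 1.854*20/0.1511^2 = 1624

1624


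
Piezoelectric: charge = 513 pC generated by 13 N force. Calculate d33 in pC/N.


d33 = 513 / 13 = 39.5 pC/N

39.5


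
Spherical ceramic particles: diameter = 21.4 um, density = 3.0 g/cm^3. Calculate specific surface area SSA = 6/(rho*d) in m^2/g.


SSA = 6 / (3.0 * 21.4) = 0.093 m^2/g

0.093


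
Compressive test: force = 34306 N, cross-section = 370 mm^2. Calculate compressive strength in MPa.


CS = 34306 / 370 = 92.7 MPa

92.7


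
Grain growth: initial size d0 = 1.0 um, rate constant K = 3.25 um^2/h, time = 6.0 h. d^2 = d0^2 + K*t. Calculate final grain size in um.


d^2 = 1.0^2 + 3.25*6.0 = 20.5
d = sqrt(20.5) = 4.53 um

4.53


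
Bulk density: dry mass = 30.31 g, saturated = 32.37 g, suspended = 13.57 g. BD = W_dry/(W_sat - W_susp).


BD = 30.31 / (32.37 - 13.57) = 30.31 / 18.8 = 1.612 g/cm^3

1.612


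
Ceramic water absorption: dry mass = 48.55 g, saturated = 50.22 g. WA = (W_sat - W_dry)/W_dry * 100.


WA = (50.22 - 48.55) / 48.55 * 100 = 3.44%

3.44


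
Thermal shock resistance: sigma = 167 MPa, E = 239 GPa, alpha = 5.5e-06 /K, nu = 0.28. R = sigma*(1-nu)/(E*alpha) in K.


R = 167*(1-0.28)/(239*1000*5.5e-06) = 91 K

91


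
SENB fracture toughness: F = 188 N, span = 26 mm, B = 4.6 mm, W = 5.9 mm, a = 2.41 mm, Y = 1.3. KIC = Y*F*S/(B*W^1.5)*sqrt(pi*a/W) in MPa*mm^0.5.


KIC = 1.3*188*26/(4.6*5.9^1.5)*sqrt(pi*2.41/5.9) = 109.19

109.19


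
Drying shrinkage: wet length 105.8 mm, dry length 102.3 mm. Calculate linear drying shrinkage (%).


DS = (105.8 - 102.3) / 105.8 * 100 = 3.31%

3.31


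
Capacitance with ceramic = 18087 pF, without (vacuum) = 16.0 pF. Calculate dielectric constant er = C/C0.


er = 18087 / 16.0 = 1130.44

1130.44


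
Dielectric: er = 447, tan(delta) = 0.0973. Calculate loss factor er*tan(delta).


Loss = 447 * 0.0973 = 43.493

43.493


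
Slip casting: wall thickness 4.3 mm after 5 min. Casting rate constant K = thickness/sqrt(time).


K = 4.3 / sqrt(5) = 4.3 / 2.2361 = 1.923 mm/min^0.5

1.923


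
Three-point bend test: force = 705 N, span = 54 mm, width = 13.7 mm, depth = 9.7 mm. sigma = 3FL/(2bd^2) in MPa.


sigma = 3*705*54/(2*13.7*9.7^2) = 44.3 MPa

44.3


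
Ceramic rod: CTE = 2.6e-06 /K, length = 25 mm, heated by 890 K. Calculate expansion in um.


dL = 2.6e-06 * 25 * 890 * 1000 = 57.85 um

57.85


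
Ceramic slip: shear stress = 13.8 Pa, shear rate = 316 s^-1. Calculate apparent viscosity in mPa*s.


eta = tau/gamma * 1000 = 13.8/316 * 1000 = 43.7 mPa*s

43.7


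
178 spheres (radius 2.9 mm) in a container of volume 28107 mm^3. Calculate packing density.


V_sphere = 4/3*pi*2.9^3 = 102.1604 mm^3
Total V = 178*102.1604 = 18184.5512 mm^3
PD = 18184.5512 / 28107 = 0.647

0.647


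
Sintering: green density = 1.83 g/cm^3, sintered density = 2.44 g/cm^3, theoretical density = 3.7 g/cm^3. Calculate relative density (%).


Relative = 2.44 / 3.7 * 100 = 65.9%

65.9


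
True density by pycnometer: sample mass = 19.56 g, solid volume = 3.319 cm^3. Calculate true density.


TD = 19.56 / 3.319 = 5.893 g/cm^3

5.893


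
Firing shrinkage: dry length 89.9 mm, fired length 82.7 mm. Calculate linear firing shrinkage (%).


FS = (89.9 - 82.7) / 89.9 * 100 = 8.01%

8.01


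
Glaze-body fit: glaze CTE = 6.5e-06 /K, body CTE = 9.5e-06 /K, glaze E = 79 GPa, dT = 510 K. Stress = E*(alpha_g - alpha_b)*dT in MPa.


Stress = 79*1000*(6.5e-06 - 9.5e-06)*510 = -120.9 MPa

-120.9


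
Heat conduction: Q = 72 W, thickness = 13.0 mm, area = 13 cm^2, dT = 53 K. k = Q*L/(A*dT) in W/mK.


k = 72*13.0/1000/(13/10000*53) = 13.58 W/mK

13.58


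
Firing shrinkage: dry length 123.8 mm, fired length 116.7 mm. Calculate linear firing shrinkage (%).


FS = (123.8 - 116.7) / 123.8 * 100 = 5.74%

5.74


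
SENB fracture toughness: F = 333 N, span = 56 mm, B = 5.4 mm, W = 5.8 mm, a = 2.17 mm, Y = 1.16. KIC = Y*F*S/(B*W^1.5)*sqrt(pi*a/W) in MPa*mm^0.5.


KIC = 1.16*333*56/(5.4*5.8^1.5)*sqrt(pi*2.17/5.8) = 310.92

310.92


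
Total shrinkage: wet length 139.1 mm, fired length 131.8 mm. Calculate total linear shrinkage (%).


TS = (139.1 - 131.8) / 139.1 * 100 = 5.25%

5.25


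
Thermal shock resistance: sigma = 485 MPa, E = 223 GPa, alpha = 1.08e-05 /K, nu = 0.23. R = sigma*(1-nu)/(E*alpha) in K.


R = 485*(1-0.23)/(223*1000*1.08e-05) = 155 K

155


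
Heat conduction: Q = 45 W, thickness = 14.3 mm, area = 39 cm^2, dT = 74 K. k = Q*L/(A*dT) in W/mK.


k = 45*14.3/1000/(39/10000*74) = 2.23 W/mK

2.23


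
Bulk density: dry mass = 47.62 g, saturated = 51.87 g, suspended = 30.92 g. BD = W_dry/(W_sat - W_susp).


BD = 47.62 / (51.87 - 30.92) = 47.62 / 20.95 = 2.273 g/cm^3

2.273


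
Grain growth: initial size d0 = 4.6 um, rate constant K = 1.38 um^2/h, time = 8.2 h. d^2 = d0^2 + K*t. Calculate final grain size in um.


d^2 = 4.6^2 + 1.38*8.2 = 32.476
d = sqrt(32.476) = 5.7 um

5.7


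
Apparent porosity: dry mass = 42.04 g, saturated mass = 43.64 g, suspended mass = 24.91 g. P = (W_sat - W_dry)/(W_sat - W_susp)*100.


P = (43.64 - 42.04) / (43.64 - 24.91) * 100 = 1.6 / 18.73 * 100 = 8.5%

8.5


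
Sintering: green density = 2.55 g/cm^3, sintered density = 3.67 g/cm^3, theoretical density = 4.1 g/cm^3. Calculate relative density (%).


Relative = 3.67 / 4.1 * 100 = 89.5%

89.5


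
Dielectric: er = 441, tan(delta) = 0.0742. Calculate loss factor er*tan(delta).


Loss = 441 * 0.0742 = 32.722

32.722


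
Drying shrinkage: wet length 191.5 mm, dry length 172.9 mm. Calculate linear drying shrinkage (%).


DS = (191.5 - 172.9) / 191.5 * 100 = 9.71%

9.71


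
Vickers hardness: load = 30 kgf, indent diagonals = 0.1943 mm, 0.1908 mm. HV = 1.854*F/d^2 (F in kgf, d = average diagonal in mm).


d_avg = (0.1943+0.1908)/2 = 0.19255 mm
HV = 1.854*30/0.19255^2 = 1500

1500


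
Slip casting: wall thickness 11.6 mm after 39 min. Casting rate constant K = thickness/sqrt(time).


K = 11.6 / sqrt(39) = 11.6 / 6.245 = 1.857 mm/min^0.5

1.857


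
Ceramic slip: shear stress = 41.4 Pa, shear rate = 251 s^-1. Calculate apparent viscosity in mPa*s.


eta = tau/gamma * 1000 = 41.4/251 * 1000 = 164.9 mPa*s

164.9


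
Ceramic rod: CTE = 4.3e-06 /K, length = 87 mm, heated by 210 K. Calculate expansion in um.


dL = 4.3e-06 * 87 * 210 * 1000 = 78.561 um

78.561


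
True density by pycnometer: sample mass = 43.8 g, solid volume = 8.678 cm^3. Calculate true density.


TD = 43.8 / 8.678 = 5.047 g/cm^3

5.047


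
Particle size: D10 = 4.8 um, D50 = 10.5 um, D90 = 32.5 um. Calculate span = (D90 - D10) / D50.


Span = (32.5 - 4.8) / 10.5 = 27.7 / 10.5 = 2.638

2.638


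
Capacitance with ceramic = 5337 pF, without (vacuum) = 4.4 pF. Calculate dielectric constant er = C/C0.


er = 5337 / 4.4 = 1212.95

1212.95


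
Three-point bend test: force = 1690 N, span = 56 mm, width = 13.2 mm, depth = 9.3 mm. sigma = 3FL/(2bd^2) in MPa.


sigma = 3*1690*56/(2*13.2*9.3^2) = 124.3 MPa

124.3


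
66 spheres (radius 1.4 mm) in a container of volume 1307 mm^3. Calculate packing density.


V_sphere = 4/3*pi*1.4^3 = 11.494 mm^3
Total V = 66*11.494 = 758.604 mm^3
PD = 758.604 / 1307 = 0.58

0.58


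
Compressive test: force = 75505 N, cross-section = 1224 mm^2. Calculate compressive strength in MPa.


CS = 75505 / 1224 = 61.7 MPa

61.7


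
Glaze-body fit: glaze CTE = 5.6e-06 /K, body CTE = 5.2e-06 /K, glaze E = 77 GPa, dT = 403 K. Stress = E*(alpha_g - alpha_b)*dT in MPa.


Stress = 77*1000*(5.6e-06 - 5.2e-06)*403 = 12.4 MPa

12.4


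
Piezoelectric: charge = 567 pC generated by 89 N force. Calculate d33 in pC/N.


d33 = 567 / 89 = 6.4 pC/N

6.4


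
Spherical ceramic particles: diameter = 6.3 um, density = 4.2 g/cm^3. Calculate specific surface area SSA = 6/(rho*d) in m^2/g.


SSA = 6 / (4.2 * 6.3) = 0.227 m^2/g

0.227


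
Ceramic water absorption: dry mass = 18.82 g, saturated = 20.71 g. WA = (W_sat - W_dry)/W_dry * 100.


WA = (20.71 - 18.82) / 18.82 * 100 = 10.04%

10.04


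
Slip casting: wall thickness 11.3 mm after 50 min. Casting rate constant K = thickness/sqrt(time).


K = 11.3 / sqrt(50) = 11.3 / 7.0711 = 1.598 mm/min^0.5

1.598


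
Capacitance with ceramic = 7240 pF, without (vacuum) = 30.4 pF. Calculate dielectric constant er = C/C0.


er = 7240 / 30.4 = 238.16

238.16


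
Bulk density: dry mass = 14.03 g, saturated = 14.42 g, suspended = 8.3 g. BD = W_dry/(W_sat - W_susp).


BD = 14.03 / (14.42 - 8.3) = 14.03 / 6.12 = 2.292 g/cm^3

2.292


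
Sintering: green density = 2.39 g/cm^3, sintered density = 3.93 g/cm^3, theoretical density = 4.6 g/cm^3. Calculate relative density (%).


Relative = 3.93 / 4.6 * 100 = 85.4%

85.4


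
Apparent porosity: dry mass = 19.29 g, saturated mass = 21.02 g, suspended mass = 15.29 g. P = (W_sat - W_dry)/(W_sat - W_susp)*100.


P = (21.02 - 19.29) / (21.02 - 15.29) * 100 = 1.73 / 5.73 * 100 = 30.2%

30.2


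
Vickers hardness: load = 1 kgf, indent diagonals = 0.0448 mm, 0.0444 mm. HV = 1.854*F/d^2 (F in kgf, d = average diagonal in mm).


d_avg = (0.0448+0.0444)/2 = 0.0446 mm
HV = 1.854*1/0.0446^2 = 932

932


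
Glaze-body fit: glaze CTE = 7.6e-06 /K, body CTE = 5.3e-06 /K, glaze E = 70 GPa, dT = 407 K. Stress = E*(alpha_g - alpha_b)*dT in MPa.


Stress = 70*1000*(7.6e-06 - 5.3e-06)*407 = 65.5 MPa

65.5


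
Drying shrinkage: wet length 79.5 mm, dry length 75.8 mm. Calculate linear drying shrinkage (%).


DS = (79.5 - 75.8) / 79.5 * 100 = 4.65%

4.65


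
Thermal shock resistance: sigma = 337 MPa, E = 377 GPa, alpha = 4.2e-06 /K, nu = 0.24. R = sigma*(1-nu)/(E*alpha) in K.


R = 337*(1-0.24)/(377*1000*4.2e-06) = 162 K

162


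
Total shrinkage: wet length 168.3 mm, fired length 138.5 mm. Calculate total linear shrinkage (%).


TS = (168.3 - 138.5) / 168.3 * 100 = 17.71%

17.71


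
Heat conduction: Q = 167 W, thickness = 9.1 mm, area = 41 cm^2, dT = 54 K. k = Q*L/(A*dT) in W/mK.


k = 167*9.1/1000/(41/10000*54) = 6.86 W/mK

6.86


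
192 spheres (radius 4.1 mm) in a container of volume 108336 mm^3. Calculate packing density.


V_sphere = 4/3*pi*4.1^3 = 288.6956 mm^3
Total V = 192*288.6956 = 55429.5552 mm^3
PD = 55429.5552 / 108336 = 0.512

0.512


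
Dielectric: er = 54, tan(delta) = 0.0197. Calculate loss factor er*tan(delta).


Loss = 54 * 0.0197 = 1.064

1.064


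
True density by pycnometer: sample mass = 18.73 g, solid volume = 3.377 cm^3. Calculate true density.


TD = 18.73 / 3.377 = 5.546 g/cm^3

5.546


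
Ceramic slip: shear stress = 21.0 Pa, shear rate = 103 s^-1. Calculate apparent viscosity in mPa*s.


eta = tau/gamma * 1000 = 21.0/103 * 1000 = 203.9 mPa*s

203.9


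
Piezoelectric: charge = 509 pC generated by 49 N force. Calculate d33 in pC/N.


d33 = 509 / 49 = 10.4 pC/N

10.4


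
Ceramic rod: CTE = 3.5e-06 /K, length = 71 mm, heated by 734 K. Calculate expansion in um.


dL = 3.5e-06 * 71 * 734 * 1000 = 182.399 um

182.399


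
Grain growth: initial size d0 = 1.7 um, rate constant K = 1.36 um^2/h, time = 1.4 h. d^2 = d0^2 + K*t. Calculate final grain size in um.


d^2 = 1.7^2 + 1.36*1.4 = 4.794
d = sqrt(4.794) = 2.19 um

2.19


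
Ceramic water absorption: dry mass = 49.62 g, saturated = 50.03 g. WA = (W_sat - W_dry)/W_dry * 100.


WA = (50.03 - 49.62) / 49.62 * 100 = 0.83%

0.83


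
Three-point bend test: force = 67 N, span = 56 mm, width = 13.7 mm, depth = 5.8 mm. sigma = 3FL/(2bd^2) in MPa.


sigma = 3*67*56/(2*13.7*5.8^2) = 12.2 MPa

12.2


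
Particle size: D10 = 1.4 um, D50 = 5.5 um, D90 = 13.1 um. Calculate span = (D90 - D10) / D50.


Span = (13.1 - 1.4) / 5.5 = 11.7 / 5.5 = 2.127

2.127


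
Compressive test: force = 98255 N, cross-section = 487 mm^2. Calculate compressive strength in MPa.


CS = 98255 / 487 = 201.8 MPa

201.8


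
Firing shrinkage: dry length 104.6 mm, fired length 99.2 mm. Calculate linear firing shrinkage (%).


FS = (104.6 - 99.2) / 104.6 * 100 = 5.16%

5.16


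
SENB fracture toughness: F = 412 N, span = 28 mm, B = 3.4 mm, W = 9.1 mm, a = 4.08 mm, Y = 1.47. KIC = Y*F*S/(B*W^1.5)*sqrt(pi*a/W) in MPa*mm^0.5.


KIC = 1.47*412*28/(3.4*9.1^1.5)*sqrt(pi*4.08/9.1) = 215.63

215.63
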